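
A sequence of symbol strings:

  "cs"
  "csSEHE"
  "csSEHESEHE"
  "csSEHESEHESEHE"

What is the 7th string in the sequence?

csSEHESEHESEHESEHESEHESEHE

Every step adds SEHE to the end: s(k+1) = s(k)·SEHE.
From csSEHESEHESEHE, 3 further steps: csSEHESEHESEHE → csSEHESEHESEHESEHE → csSEHESEHESEHESEHESEHE → (answer).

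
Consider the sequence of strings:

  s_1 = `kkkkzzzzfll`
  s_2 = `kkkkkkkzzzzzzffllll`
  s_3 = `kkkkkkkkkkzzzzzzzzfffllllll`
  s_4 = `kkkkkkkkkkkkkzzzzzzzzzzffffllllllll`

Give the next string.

kkkkkkkkkkkkkkkkzzzzzzzzzzzzfffffllllllllll

Reading off run lengths: k runs 4, 7, 10, 13; z runs 4, 6, 8, 10; f runs 1, 2, 3, 4; l runs 2, 4, 6, 8 — each is linear in n (n = 1, 2, …).
For the next term, n = 5, so the run lengths are 16, 12, 5, 10.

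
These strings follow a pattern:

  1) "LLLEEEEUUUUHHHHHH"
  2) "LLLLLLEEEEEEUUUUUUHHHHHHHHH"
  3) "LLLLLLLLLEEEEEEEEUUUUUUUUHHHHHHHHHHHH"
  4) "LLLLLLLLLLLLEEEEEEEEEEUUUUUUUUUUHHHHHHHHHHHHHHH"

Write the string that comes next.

LLLLLLLLLLLLLLLEEEEEEEEEEEEUUUUUUUUUUUUHHHHHHHHHHHHHHHHHH

Each string has the form L^{3n} E^{2n+2} U^{2n+2} H^{3n+3} (n = 1, 2, …).
Setting n = 5 gives 15, 12, 12, 18 characters in each block.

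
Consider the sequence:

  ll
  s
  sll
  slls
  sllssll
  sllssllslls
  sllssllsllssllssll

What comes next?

sllssllsllssllssllsllssllslls

From term 3 onward, concatenate the last term with the second-to-last: s·ll = sll, sll·s = slls, …
So term 8 is sllssllsllssllssll·sllssllslls.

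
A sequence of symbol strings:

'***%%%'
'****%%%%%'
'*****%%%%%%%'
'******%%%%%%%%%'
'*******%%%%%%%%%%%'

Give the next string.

********%%%%%%%%%%%%%

Term n consists of n+1 *'s, followed by 2n-1 %'s, where the shown terms are n = 2, 3, 4, 5, 6.
Setting n = 7 gives 8, 13 characters in each block.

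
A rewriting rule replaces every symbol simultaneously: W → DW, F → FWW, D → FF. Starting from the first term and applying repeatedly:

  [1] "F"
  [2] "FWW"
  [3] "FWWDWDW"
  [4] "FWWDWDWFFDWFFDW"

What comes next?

FWWDWDWFFDWFFDWFWWFWWFFDWFWWFWWFFDW

Applying the rule to each of the 15 symbols of FWWDWDWFFDWFFDW gives the pieces FWW DW DW FF DW FF DW FWW FWW FF DW FWW FWW FF DW, which concatenate to the answer.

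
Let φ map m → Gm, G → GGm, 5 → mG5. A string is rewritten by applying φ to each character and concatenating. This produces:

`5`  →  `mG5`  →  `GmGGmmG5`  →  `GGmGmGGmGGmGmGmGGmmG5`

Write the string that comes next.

φ(GGmGmGGmGGmGmGmGGmmG5) expands symbol-by-symbol to GGm GGm Gm GGm Gm GGm GGm Gm GGm GGm Gm GGm Gm GGm Gm GGm GGm Gm Gm GGm mG5; joining the 21 pieces gives the next term.

GGmGGmGmGGmGmGGmGGmGmGGmGGmGmGGmGmGGmGmGGmGGmGmGmGGmmG5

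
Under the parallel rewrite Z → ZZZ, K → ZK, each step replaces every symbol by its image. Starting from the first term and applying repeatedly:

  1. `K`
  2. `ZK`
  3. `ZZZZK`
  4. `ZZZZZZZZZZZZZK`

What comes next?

ZZZZZZZZZZZZZZZZZZZZZZZZZZZZZZZZZZZZZZZZK

Applying the rule to each of the 14 symbols of ZZZZZZZZZZZZZK gives the pieces ZZZ ZZZ ZZZ ZZZ ZZZ ZZZ ZZZ ZZZ ZZZ ZZZ ZZZ ZZZ ZZZ ZK, which concatenate to the answer.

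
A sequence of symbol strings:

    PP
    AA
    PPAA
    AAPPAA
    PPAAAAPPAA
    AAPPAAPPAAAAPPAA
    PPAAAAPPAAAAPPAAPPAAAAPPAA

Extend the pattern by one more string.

From term 3 onward, concatenate the second-to-last term with the last: PP·AA = PPAA, AA·PPAA = AAPPAA, …
So term 8 is AAPPAAPPAAAAPPAA·PPAAAAPPAAAAPPAAPPAAAAPPAA.

AAPPAAPPAAAAPPAAPPAAAAPPAAAAPPAAPPAAAAPPAA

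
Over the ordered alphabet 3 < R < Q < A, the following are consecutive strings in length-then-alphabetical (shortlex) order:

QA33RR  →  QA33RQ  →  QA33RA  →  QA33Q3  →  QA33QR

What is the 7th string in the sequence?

QA33QA

Continuing the enumeration 2 steps past QA33QR: QA33QR → QA33QQ → (answer).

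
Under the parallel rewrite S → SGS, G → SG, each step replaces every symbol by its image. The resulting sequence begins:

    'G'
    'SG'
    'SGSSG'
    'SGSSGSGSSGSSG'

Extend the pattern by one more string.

Applying the rule to each of the 13 symbols of SGSSGSGSSGSSG gives the pieces SGS SG SGS SGS SG SGS SG SGS SGS SG SGS SGS SG, which concatenate to the answer.

SGSSGSGSSGSSGSGSSGSGSSGSSGSGSSGSSG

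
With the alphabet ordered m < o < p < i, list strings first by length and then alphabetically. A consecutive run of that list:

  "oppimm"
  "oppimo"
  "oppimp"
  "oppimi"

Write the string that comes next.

oppiom

The successor of oppimi increments the rightmost position that isn't already i and resets every position after it to m.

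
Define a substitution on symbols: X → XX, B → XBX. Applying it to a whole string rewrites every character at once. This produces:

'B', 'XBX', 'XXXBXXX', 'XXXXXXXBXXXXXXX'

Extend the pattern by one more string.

Replace each of the 15 characters of XXXXXXXBXXXXXXX in place — XX XX XX XX XX XX XX XBX XX XX XX XX XX XX XX — and concatenate.

XXXXXXXXXXXXXXXBXXXXXXXXXXXXXXX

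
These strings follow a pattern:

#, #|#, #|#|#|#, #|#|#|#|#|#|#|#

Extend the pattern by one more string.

Every step duplicates the string with '|' between the halves.
One more doubling of #|#|#|#|#|#|#|# gives the answer.

#|#|#|#|#|#|#|#|#|#|#|#|#|#|#|#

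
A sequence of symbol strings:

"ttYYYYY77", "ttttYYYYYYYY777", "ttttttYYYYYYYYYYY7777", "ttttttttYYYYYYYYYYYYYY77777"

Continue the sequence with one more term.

The n-th term is 2n-2 t's then 3n-1 Y's then n 7's, where the shown terms are n = 2, 3, 4, 5.
Setting n = 6 gives 10, 17, 6 characters in each block.

ttttttttttYYYYYYYYYYYYYYYYY777777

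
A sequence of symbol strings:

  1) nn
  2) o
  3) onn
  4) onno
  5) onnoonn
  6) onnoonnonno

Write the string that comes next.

onnoonnonnoonnoonn

This is a Fibonacci-style word recurrence s(k) = s(k−1)·s(k−2): e.g. o·nn = onn.
Continuing: onnoonnonno · onnoonn gives term 7.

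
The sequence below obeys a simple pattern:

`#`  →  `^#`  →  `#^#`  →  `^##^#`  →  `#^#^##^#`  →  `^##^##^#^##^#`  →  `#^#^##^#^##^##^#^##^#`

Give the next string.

^##^##^#^##^##^#^##^#^##^##^#^##^#

This is a Fibonacci-style word recurrence s(k) = s(k−2)·s(k−1): e.g. #·^# = #^#.
Continuing: ^##^##^#^##^# · #^#^##^#^##^##^#^##^# gives term 8.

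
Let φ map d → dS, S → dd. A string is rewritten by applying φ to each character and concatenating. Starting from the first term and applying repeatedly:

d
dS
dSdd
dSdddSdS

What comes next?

dSdddSdSdSdddSdd

Rewriting each symbol of dSdddSdS: d→dS, S→dd, d→dS, d→dS, d→dS, S→dd, d→dS, S→dd, which concatenates to dS dd dS dS dS dd dS dd.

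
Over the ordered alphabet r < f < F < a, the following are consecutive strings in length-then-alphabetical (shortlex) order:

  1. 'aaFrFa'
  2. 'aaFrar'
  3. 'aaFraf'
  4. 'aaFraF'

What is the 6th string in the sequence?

Continuing the enumeration 2 steps past aaFraF: aaFraF → aaFraa → (answer).

aaFfrr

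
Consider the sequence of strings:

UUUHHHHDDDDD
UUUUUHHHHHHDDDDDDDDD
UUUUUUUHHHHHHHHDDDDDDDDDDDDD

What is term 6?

The n-th term is 2n+1 U's then 2n+2 H's then 4n+1 D's (n = 1, 2, …).
At n = 6 the blocks have lengths 13, 14, 25.

UUUUUUUUUUUUUHHHHHHHHHHHHHHDDDDDDDDDDDDDDDDDDDDDDDDD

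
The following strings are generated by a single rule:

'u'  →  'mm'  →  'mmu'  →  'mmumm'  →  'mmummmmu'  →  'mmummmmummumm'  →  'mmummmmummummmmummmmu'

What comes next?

mmummmmummummmmummmmummummmmummumm

From term 3 onward, concatenate the last term with the second-to-last: mm·u = mmu, mmu·mm = mmumm, …
So term 8 is mmummmmummummmmummmmu·mmummmmummumm.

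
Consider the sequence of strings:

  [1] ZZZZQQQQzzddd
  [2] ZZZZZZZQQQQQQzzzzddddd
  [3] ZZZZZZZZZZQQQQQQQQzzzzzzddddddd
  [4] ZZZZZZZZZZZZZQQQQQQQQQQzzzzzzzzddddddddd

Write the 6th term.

ZZZZZZZZZZZZZZZZZZZQQQQQQQQQQQQQQzzzzzzzzzzzzddddddddddddd

Each string has the form Z^{3n+1} Q^{2n+2} z^{2n} d^{2n+1} (n = 1, 2, …).
At n = 6 the blocks have lengths 19, 14, 12, 13.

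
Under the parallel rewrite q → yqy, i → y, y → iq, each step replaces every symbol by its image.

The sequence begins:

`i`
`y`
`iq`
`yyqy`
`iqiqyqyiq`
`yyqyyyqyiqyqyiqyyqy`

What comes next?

Applying the rule to each of the 19 symbols of yyqyyyqyiqyqyiqyyqy gives the pieces iq iq yqy iq iq iq yqy iq y yqy iq yqy iq y yqy iq iq yqy iq, which concatenate to the answer.

iqiqyqyiqiqiqyqyiqyyqyiqyqyiqyyqyiqiqyqyiq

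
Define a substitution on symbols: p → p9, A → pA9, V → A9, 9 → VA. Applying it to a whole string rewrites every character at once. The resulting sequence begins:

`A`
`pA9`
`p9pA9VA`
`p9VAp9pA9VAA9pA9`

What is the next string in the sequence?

p9VAA9pA9p9VAp9pA9VAA9pA9pA9VAp9pA9VA

Applying the rule to each of the 16 symbols of p9VAp9pA9VAA9pA9 gives the pieces p9 VA A9 pA9 p9 VA p9 pA9 VA A9 pA9 pA9 VA p9 pA9 VA, which concatenate to the answer.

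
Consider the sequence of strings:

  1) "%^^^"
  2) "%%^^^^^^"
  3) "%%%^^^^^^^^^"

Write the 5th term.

Reading off run lengths: % runs 1, 2, 3; ^ runs 3, 6, 9 — each is linear in n (n = 1, 2, …).
For term 5, n = 5, so the run lengths are 5, 15.

%%%%%^^^^^^^^^^^^^^^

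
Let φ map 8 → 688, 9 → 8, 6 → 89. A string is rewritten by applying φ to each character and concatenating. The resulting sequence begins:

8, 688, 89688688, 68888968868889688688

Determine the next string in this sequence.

Applying the rule to each of the 20 symbols of 68888968868889688688 gives the pieces 89 688 688 688 688 8 89 688 688 89 688 688 688 8 89 688 688 89 688 688, which concatenate to the answer.

896886886886888896886888968868868888968868889688688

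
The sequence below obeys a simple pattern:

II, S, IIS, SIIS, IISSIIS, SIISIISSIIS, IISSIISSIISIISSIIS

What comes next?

SIISIISSIISIISSIISSIISIISSIIS

From term 3 onward, concatenate the second-to-last term with the last: II·S = IIS, S·IIS = SIIS, …
The next term joins SIISIISSIIS and IISSIISSIISIISSIIS.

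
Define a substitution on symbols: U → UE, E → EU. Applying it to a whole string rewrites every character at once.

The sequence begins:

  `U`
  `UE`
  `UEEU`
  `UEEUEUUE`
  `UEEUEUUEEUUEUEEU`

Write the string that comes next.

UEEUEUUEEUUEUEEUEUUEUEEUUEEUEUUE

Applying the rule to each of the 16 symbols of UEEUEUUEEUUEUEEU gives the pieces UE EU EU UE EU UE UE EU EU UE UE EU UE EU EU UE, which concatenate to the answer.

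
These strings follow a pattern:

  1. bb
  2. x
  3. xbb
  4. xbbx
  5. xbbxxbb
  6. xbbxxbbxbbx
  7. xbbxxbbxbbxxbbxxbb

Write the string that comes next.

xbbxxbbxbbxxbbxxbbxbbxxbbxbbx

Each term (from the third on) is the previous term followed by the one before it: term 3 = x·bb = xbb.
Continuing: xbbxxbbxbbxxbbxxbb · xbbxxbbxbbx gives term 8.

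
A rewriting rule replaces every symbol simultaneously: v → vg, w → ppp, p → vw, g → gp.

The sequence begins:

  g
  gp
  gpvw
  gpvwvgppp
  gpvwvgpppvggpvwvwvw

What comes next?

Rewriting the 19 symbols of gpvwvgpppvggpvwvwvw one by one yields gp vw vg ppp vg gp vw vw vw vg gp gp vw vg ppp vg ppp vg ppp; concatenated:

gpvwvgpppvggpvwvwvwvggpgpvwvgpppvgpppvgppp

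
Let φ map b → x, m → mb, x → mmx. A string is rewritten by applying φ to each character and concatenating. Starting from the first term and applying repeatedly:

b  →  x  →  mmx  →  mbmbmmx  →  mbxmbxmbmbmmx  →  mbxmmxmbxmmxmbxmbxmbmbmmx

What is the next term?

Rewriting the 25 symbols of mbxmmxmbxmmxmbxmbxmbmbmmx one by one yields mb x mmx mb mb mmx mb x mmx mb mb mmx mb x mmx mb x mmx mb x mb x mb mb mmx; concatenated:

mbxmmxmbmbmmxmbxmmxmbmbmmxmbxmmxmbxmmxmbxmbxmbmbmmx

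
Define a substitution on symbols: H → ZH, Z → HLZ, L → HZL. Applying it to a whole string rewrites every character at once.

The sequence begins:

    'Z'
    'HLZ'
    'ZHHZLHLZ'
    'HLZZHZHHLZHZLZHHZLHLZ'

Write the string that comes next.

Applying the rule to each of the 21 symbols of HLZZHZHHLZHZLZHHZLHLZ gives the pieces ZH HZL HLZ HLZ ZH HLZ ZH ZH HZL HLZ ZH HLZ HZL HLZ ZH ZH HLZ HZL ZH HZL HLZ, which concatenate to the answer.

ZHHZLHLZHLZZHHLZZHZHHZLHLZZHHLZHZLHLZZHZHHLZHZLZHHZLHLZ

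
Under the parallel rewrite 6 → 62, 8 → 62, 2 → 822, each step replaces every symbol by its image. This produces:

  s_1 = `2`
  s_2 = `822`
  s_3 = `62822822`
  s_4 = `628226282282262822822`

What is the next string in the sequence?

Rewriting the 21 symbols of 628226282282262822822 one by one yields 62 822 62 822 822 62 822 62 822 822 62 822 822 62 822 62 822 822 62 822 822; concatenated:

6282262822822628226282282262822822628226282282262822822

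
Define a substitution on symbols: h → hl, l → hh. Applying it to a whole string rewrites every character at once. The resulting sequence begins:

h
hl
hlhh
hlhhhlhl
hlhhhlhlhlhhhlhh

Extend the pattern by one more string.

hlhhhlhlhlhhhlhhhlhhhlhlhlhhhlhl

φ(hlhhhlhlhlhhhlhh) expands symbol-by-symbol to hl hh hl hl hl hh hl hh hl hh hl hl hl hh hl hl; joining the 16 pieces gives the next term.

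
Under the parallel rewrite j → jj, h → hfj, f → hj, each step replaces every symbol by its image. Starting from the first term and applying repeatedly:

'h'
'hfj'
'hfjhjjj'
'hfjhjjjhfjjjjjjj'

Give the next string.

Replace each of the 16 characters of hfjhjjjhfjjjjjjj in place — hfj hj jj hfj jj jj jj hfj hj jj jj jj jj jj jj jj — and concatenate.

hfjhjjjhfjjjjjjjhfjhjjjjjjjjjjjjjjj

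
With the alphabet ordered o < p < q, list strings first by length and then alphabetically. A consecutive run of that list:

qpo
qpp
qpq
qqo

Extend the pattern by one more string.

The successor of qqo increments the rightmost position that isn't already q and resets every position after it to o.

qqp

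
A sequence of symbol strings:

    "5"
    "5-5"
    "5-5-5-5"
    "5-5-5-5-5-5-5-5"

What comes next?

Each string is two copies of the previous one joined by '-'.
One more doubling of 5-5-5-5-5-5-5-5 gives the answer.

5-5-5-5-5-5-5-5-5-5-5-5-5-5-5-5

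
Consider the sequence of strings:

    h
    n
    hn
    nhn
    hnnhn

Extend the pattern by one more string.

nhnhnnhn

Each term (from the third on) is the two preceding terms concatenated in order: term 3 = h·n = hn.
Continuing: nhn · hnnhn gives term 6.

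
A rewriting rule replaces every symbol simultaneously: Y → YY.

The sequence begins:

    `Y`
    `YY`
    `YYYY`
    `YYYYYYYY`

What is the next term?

Rewriting each symbol of YYYYYYYY: Y→YY, Y→YY, Y→YY, Y→YY, Y→YY, Y→YY, Y→YY, Y→YY, which concatenates to YY YY YY YY YY YY YY YY.

YYYYYYYYYYYYYYYY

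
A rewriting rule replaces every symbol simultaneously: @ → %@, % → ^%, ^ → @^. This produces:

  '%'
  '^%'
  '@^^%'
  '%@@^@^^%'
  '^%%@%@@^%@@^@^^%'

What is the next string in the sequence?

φ(^%%@%@@^%@@^@^^%) expands symbol-by-symbol to @^ ^% ^% %@ ^% %@ %@ @^ ^% %@ %@ @^ %@ @^ @^ ^%; joining the 16 pieces gives the next term.

@^^%^%%@^%%@%@@^^%%@%@@^%@@^@^^%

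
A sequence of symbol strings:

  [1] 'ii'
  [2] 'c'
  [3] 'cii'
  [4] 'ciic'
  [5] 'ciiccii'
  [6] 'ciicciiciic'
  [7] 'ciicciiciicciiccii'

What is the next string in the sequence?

This is a Fibonacci-style word recurrence s(k) = s(k−1)·s(k−2): e.g. c·ii = cii.
The next term joins ciicciiciicciiccii and ciicciiciic.

ciicciiciicciicciiciicciiciic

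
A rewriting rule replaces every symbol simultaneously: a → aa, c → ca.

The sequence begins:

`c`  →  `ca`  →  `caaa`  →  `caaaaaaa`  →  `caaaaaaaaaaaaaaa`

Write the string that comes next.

Replace each of the 16 characters of caaaaaaaaaaaaaaa in place — ca aa aa aa aa aa aa aa aa aa aa aa aa aa aa aa — and concatenate.

caaaaaaaaaaaaaaaaaaaaaaaaaaaaaaa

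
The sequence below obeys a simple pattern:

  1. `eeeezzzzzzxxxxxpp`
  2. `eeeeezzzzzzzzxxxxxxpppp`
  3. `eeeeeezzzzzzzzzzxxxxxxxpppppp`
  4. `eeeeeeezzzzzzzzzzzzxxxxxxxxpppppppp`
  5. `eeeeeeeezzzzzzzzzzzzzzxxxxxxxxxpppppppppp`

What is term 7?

eeeeeeeeeezzzzzzzzzzzzzzzzzzxxxxxxxxxxxpppppppppppppp

Each string has the form e^{n+2} z^{2n+2} x^{n+3} p^{2n-2}, where the shown terms are n = 2, 3, 4, 5, 6.
At n = 8 the blocks have lengths 10, 18, 11, 14.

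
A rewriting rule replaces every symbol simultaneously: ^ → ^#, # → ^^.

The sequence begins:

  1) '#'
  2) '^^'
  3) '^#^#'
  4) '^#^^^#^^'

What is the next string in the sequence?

^#^^^#^#^#^^^#^#

Rewriting each symbol of ^#^^^#^^: ^→^#, #→^^, ^→^#, ^→^#, ^→^#, #→^^, ^→^#, ^→^#, which concatenates to ^# ^^ ^# ^# ^# ^^ ^# ^#.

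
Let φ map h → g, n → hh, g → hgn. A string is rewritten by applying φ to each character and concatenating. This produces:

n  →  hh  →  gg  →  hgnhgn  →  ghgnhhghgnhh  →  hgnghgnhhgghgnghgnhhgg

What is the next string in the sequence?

φ(hgnghgnhhgghgnghgnhhgg) expands symbol-by-symbol to g hgn hh hgn g hgn hh g g hgn hgn g hgn hh hgn g hgn hh g g hgn hgn; joining the 22 pieces gives the next term.

ghgnhhhgnghgnhhgghgnhgnghgnhhhgnghgnhhgghgnhgn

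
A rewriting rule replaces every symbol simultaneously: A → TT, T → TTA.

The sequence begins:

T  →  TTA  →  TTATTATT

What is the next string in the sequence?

TTATTATTTTATTATTTTATTA

Rewriting each symbol of TTATTATT: T→TTA, T→TTA, A→TT, T→TTA, T→TTA, A→TT, T→TTA, T→TTA, which concatenates to TTA TTA TT TTA TTA TT TTA TTA.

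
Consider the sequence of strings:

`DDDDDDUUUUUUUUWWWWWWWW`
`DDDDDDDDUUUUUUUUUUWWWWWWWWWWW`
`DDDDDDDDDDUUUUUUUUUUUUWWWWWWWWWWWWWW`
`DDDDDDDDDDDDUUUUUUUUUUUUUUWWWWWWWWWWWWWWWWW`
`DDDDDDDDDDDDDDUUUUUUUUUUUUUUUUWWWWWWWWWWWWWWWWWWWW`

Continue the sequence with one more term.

DDDDDDDDDDDDDDDDUUUUUUUUUUUUUUUUUUWWWWWWWWWWWWWWWWWWWWWWW

The n-th term is 2n D's then 2n+2 U's then 3n-1 W's, where the shown terms are n = 3, 4, 5, 6, 7.
Setting n = 8 gives 16, 18, 23 characters in each block.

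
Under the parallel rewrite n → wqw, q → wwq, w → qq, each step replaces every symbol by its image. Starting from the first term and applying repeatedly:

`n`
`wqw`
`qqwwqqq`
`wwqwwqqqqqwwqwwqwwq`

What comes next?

qqqqwwqqqqqwwqwwqwwqwwqwwqqqqqwwqqqqqwwqqqqqwwq

Replace each of the 19 characters of wwqwwqqqqqwwqwwqwwq in place — qq qq wwq qq qq wwq wwq wwq wwq wwq qq qq wwq qq qq wwq qq qq wwq — and concatenate.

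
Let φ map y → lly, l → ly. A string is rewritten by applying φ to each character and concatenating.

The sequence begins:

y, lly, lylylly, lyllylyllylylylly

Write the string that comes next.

Rewriting the 17 symbols of lyllylyllylylylly one by one yields ly lly ly ly lly ly lly ly ly lly ly lly ly lly ly ly lly; concatenated:

lyllylylyllylyllylylyllylyllylyllylylylly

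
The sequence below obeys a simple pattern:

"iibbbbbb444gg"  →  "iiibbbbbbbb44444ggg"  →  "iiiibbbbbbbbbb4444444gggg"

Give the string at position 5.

iiiiiibbbbbbbbbbbbbb44444444444gggggg

Reading off run lengths: i runs 2, 3, 4; b runs 6, 8, 10; 4 runs 3, 5, 7; g runs 2, 3, 4 — each is linear in n, where the shown terms are n = 2, 3, 4.
At n = 6 the blocks have lengths 6, 14, 11, 6.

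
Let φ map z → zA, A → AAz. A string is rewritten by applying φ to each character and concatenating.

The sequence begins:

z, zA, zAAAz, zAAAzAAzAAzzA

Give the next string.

Applying the rule to each of the 13 symbols of zAAAzAAzAAzzA gives the pieces zA AAz AAz AAz zA AAz AAz zA AAz AAz zA zA AAz, which concatenate to the answer.

zAAAzAAzAAzzAAAzAAzzAAAzAAzzAzAAAz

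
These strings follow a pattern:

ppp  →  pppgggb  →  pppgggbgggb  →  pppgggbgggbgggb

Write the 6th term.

Every step adds gggb to the end: s(k+1) = s(k)·gggb.
From pppgggbgggbgggb, 2 further steps: pppgggbgggbgggb → pppgggbgggbgggbgggb → (answer).

pppgggbgggbgggbgggbgggb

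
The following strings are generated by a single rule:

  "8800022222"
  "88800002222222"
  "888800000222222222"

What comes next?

8888800000022222222222

Term n consists of n 8's, followed by n+1 0's, followed by 2n+1 2's, where the shown terms are n = 2, 3, 4.
For the next term, n = 5, so the run lengths are 5, 6, 11.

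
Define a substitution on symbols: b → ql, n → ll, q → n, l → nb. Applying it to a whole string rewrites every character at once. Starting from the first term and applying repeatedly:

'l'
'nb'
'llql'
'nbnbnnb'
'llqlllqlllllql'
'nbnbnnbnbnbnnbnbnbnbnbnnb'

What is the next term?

φ(nbnbnnbnbnbnnbnbnbnbnbnnb) expands symbol-by-symbol to ll ql ll ql ll ll ql ll ql ll ql ll ll ql ll ql ll ql ll ql ll ql ll ll ql; joining the 25 pieces gives the next term.

llqlllqlllllqlllqlllqlllllqlllqlllqlllqlllqlllllql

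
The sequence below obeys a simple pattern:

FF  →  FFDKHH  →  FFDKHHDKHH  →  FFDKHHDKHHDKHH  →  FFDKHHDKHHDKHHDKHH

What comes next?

Every step adds DKHH to the end: s(k+1) = s(k)·DKHH.
So the next term is FFDKHHDKHHDKHHDKHH·DKHH.

FFDKHHDKHHDKHHDKHHDKHH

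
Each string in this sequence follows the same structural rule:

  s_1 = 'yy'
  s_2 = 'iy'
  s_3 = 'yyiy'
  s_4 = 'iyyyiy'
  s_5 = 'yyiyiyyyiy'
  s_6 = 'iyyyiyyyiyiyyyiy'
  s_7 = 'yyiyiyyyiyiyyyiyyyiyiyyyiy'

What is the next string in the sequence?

iyyyiyyyiyiyyyiyyyiyiyyyiyiyyyiyyyiyiyyyiy

This is a Fibonacci-style word recurrence s(k) = s(k−2)·s(k−1): e.g. yy·iy = yyiy.
Continuing: iyyyiyyyiyiyyyiy · yyiyiyyyiyiyyyiyyyiyiyyyiy gives term 8.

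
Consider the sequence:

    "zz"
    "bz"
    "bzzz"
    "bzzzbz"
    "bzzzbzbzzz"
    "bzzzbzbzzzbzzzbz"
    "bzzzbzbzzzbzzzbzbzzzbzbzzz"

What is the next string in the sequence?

bzzzbzbzzzbzzzbzbzzzbzbzzzbzzzbzbzzzbzzzbz

This is a Fibonacci-style word recurrence s(k) = s(k−1)·s(k−2): e.g. bz·zz = bzzz.
Continuing: bzzzbzbzzzbzzzbzbzzzbzbzzz · bzzzbzbzzzbzzzbz gives term 8.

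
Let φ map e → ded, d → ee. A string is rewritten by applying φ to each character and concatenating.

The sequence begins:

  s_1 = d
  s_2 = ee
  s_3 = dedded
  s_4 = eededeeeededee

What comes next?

deddedeededeededdeddeddedeededeededded

Replace each of the 14 characters of eededeeeededee in place — ded ded ee ded ee ded ded ded ded ee ded ee ded ded — and concatenate.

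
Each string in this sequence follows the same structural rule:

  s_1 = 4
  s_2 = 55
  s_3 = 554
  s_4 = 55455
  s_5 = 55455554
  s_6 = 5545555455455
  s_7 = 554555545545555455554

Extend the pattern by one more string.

Each term (from the third on) is the previous term followed by the one before it: term 3 = 55·4 = 554.
So term 8 is 554555545545555455554·5545555455455.

5545555455455554555545545555455455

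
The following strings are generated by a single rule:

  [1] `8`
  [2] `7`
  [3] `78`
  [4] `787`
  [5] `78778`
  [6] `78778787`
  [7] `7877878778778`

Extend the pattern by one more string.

787787877877878778787

This is a Fibonacci-style word recurrence s(k) = s(k−1)·s(k−2): e.g. 7·8 = 78.
So term 8 is 7877878778778·78778787.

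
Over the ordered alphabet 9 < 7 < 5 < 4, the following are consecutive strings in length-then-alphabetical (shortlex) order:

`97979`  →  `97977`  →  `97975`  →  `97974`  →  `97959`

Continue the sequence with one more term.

Find the rightmost character of 97959 below 4, bump it to the next letter, and reset everything to its right to 9.

97957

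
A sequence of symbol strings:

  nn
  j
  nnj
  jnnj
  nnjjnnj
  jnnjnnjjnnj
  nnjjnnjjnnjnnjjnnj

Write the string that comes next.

jnnjnnjjnnjnnjjnnjjnnjnnjjnnj

This is a Fibonacci-style word recurrence s(k) = s(k−2)·s(k−1): e.g. nn·j = nnj.
So term 8 is jnnjnnjjnnj·nnjjnnjjnnjnnjjnnj.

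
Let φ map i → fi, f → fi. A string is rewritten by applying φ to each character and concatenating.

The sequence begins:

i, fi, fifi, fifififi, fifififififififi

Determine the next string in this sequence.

Rewriting the 16 symbols of fifififififififi one by one yields fi fi fi fi fi fi fi fi fi fi fi fi fi fi fi fi; concatenated:

fifififififififififififififififi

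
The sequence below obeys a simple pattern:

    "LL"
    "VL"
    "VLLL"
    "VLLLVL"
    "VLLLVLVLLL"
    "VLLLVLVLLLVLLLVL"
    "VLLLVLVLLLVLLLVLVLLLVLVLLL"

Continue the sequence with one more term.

VLLLVLVLLLVLLLVLVLLLVLVLLLVLLLVLVLLLVLLLVL

From term 3 onward, concatenate the last term with the second-to-last: VL·LL = VLLL, VLLL·VL = VLLLVL, …
Continuing: VLLLVLVLLLVLLLVLVLLLVLVLLL · VLLLVLVLLLVLLLVL gives term 8.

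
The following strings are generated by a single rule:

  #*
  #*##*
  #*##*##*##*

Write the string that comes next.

Every step duplicates the string with '#' between the halves.
So the next term is two copies of #*##*##*##* with '#' between the halves.

#*##*##*##*##*##*##*##*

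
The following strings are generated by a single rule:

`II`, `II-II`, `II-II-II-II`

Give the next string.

Each string is two copies of the previous one joined by '-'.
One more doubling of II-II-II-II gives the answer.

II-II-II-II-II-II-II-II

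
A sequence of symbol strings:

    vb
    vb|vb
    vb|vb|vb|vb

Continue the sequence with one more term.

Every step duplicates the string with '|' between the halves.
Doubling vb|vb|vb|vb with '|' between the halves:

vb|vb|vb|vb|vb|vb|vb|vb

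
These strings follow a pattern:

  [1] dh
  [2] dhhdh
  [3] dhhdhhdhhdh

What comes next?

dhhdhhdhhdhhdhhdhhdhhdh

Each string is two copies of the previous one joined by 'h'.
One more doubling of dhhdhhdhhdh gives the answer.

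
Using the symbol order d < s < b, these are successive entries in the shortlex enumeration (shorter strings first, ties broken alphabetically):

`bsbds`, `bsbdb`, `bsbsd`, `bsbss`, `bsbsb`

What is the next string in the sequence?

bsbbd

The successor of bsbsb increments the rightmost position that isn't already b and resets every position after it to d.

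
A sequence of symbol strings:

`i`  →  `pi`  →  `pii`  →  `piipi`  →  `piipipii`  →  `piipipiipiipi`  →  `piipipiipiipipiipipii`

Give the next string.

This is a Fibonacci-style word recurrence s(k) = s(k−1)·s(k−2): e.g. pi·i = pii.
The next term joins piipipiipiipipiipipii and piipipiipiipi.

piipipiipiipipiipipiipiipipiipiipi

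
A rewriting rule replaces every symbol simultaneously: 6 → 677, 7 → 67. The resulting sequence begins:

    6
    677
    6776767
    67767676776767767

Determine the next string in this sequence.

67767676776767767677676767767677676767767

φ(67767676776767767) expands symbol-by-symbol to 677 67 67 677 67 677 67 677 67 67 677 67 677 67 67 677 67; joining the 17 pieces gives the next term.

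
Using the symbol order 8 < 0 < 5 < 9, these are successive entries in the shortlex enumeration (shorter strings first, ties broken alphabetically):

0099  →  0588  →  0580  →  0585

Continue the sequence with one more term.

0589

The successor of 0585 increments the rightmost position that isn't already 9 and resets every position after it to 8.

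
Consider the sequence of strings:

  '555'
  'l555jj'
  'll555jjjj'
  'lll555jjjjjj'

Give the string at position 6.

s(k+1) = l·s(k)·jj, so each term gains l as a prefix and jj as a suffix.
From lll555jjjjjj, 2 further steps: lll555jjjjjj → llll555jjjjjjjj → (answer).

lllll555jjjjjjjjjj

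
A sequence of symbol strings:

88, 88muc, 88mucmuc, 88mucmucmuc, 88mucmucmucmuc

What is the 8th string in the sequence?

Every step adds muc to the end: s(k+1) = s(k)·muc.
From 88mucmucmucmuc, 3 further steps: 88mucmucmucmuc → 88mucmucmucmucmuc → 88mucmucmucmucmucmuc → (answer).

88mucmucmucmucmucmucmuc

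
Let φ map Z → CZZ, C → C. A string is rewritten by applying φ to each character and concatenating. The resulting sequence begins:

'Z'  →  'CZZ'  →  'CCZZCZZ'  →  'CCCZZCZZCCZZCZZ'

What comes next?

φ(CCCZZCZZCCZZCZZ) expands symbol-by-symbol to C C C CZZ CZZ C CZZ CZZ C C CZZ CZZ C CZZ CZZ; joining the 15 pieces gives the next term.

CCCCZZCZZCCZZCZZCCCZZCZZCCZZCZZ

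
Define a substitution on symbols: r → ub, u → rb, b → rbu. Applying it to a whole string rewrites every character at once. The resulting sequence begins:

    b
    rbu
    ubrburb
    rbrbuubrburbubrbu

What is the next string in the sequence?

ubrbuubrburbrbrbuubrburbubrburbrbuubrburb

Applying the rule to each of the 17 symbols of rbrbuubrburbubrbu gives the pieces ub rbu ub rbu rb rb rbu ub rbu rb ub rbu rb rbu ub rbu rb, which concatenate to the answer.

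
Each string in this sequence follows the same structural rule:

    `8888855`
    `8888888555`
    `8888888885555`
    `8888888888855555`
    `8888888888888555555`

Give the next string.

8888888888888885555555

Term n consists of 2n+1 8's, followed by n 5's, where the shown terms are n = 2, 3, 4, 5, 6.
For the next term, n = 7, so the run lengths are 15, 7.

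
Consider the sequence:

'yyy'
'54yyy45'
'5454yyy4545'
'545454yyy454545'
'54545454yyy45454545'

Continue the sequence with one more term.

5454545454yyy4545454545

s(k+1) = 54·s(k)·45, so each term gains 54 as a prefix and 45 as a suffix.
So the next term is 54·54545454yyy45454545·45.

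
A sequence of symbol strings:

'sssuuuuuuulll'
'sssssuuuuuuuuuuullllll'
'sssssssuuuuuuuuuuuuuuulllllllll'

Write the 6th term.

sssssssssssssuuuuuuuuuuuuuuuuuuuuuuuuuuullllllllllllllllll

Each string has the form s^{2n+1} u^{4n+3} l^{3n} (n = 1, 2, …).
For term 6, n = 6, so the run lengths are 13, 27, 18.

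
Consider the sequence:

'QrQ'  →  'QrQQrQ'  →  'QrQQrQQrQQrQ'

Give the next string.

Each string is two copies of the previous one concatenated.
Doubling QrQQrQQrQQrQ:

QrQQrQQrQQrQQrQQrQQrQQrQ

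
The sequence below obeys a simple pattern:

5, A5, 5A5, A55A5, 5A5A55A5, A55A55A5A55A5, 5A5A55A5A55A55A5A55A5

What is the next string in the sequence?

A55A55A5A55A55A5A55A5A55A55A5A55A5

Each term (from the third on) is the two preceding terms concatenated in order: term 3 = 5·A5 = 5A5.
So term 8 is A55A55A5A55A5·5A5A55A5A55A55A5A55A5.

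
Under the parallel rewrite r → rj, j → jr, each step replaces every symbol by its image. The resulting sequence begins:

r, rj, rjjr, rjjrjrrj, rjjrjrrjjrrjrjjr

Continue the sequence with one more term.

Rewriting the 16 symbols of rjjrjrrjjrrjrjjr one by one yields rj jr jr rj jr rj rj jr jr rj rj jr rj jr jr rj; concatenated:

rjjrjrrjjrrjrjjrjrrjrjjrrjjrjrrj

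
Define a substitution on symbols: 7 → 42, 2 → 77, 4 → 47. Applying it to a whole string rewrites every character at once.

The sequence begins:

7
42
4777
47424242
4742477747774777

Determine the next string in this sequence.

Rewriting the 16 symbols of 4742477747774777 one by one yields 47 42 47 77 47 42 42 42 47 42 42 42 47 42 42 42; concatenated:

47424777474242424742424247424242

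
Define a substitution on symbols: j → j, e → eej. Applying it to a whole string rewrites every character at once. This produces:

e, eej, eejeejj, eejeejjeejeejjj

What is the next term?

eejeejjeejeejjjeejeejjeejeejjjj

φ(eejeejjeejeejjj) expands symbol-by-symbol to eej eej j eej eej j j eej eej j eej eej j j j; joining the 15 pieces gives the next term.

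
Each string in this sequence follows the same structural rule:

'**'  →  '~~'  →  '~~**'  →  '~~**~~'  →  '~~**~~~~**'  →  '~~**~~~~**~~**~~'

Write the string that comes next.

Each term (from the third on) is the previous term followed by the one before it: term 3 = ~~·** = ~~**.
The next term joins ~~**~~~~**~~**~~ and ~~**~~~~**.

~~**~~~~**~~**~~~~**~~~~**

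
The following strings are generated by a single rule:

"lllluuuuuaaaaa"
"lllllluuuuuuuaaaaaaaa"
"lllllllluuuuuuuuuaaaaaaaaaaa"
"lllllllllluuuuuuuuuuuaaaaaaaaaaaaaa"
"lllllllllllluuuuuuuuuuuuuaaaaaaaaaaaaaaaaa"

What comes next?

Each string has the form l^{2n} u^{2n+1} a^{3n-1}, where the shown terms are n = 2, 3, 4, 5, 6.
For the next term, n = 7, so the run lengths are 14, 15, 20.

lllllllllllllluuuuuuuuuuuuuuuaaaaaaaaaaaaaaaaaaaa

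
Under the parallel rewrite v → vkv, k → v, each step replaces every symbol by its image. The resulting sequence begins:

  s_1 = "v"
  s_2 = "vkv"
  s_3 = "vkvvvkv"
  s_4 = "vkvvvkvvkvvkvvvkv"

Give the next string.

vkvvvkvvkvvkvvvkvvkvvvkvvkvvvkvvkvvkvvvkv

φ(vkvvvkvvkvvkvvvkv) expands symbol-by-symbol to vkv v vkv vkv vkv v vkv vkv v vkv vkv v vkv vkv vkv v vkv; joining the 17 pieces gives the next term.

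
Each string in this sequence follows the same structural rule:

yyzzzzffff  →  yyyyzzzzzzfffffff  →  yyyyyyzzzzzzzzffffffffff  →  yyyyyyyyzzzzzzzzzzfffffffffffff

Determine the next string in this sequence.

Term n consists of 2n-2 y's, followed by 2n z's, followed by 3n-2 f's, where the shown terms are n = 2, 3, 4, 5.
Setting n = 6 gives 10, 12, 16 characters in each block.

yyyyyyyyyyzzzzzzzzzzzzffffffffffffffff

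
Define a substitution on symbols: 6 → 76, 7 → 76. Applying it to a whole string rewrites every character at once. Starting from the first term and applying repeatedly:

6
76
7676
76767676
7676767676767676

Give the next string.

76767676767676767676767676767676

Applying the rule to each of the 16 symbols of 7676767676767676 gives the pieces 76 76 76 76 76 76 76 76 76 76 76 76 76 76 76 76, which concatenate to the answer.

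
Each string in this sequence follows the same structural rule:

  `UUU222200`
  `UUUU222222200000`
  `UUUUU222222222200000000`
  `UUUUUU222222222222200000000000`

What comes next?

Each string has the form U^{n+2} 2^{3n+1} 0^{3n-1} (n = 1, 2, …).
Setting n = 5 gives 7, 16, 14 characters in each block.

UUUUUUU222222222222222200000000000000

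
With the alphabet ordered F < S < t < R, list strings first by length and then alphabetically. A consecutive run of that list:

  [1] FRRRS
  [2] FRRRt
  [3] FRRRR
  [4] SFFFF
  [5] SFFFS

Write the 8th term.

SFFSF

Advancing 3 positions from SFFFS through SFFFS → SFFFt → SFFFR reaches term 8.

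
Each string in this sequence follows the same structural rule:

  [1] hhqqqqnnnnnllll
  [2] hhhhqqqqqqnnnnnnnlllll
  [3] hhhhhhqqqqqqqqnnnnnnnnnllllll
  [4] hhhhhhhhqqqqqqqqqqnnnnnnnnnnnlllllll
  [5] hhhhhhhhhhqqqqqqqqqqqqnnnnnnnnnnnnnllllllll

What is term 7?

Reading off run lengths: h runs 2, 4, 6, 8, 10; q runs 4, 6, 8, 10, 12; n runs 5, 7, 9, 11, 13; l runs 4, 5, 6, 7, 8 — each is linear in n (n = 1, 2, …).
At n = 7 the blocks have lengths 14, 16, 17, 10.

hhhhhhhhhhhhhhqqqqqqqqqqqqqqqqnnnnnnnnnnnnnnnnnllllllllll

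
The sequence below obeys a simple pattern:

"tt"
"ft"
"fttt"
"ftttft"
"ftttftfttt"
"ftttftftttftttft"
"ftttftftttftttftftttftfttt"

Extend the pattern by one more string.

This is a Fibonacci-style word recurrence s(k) = s(k−1)·s(k−2): e.g. ft·tt = fttt.
So term 8 is ftttftftttftttftftttftfttt·ftttftftttftttft.

ftttftftttftttftftttftftttftttftftttftttft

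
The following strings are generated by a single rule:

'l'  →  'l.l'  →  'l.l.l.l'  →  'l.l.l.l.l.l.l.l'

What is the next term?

Every step duplicates the string with '.' between the halves.
One more doubling of l.l.l.l.l.l.l.l gives the answer.

l.l.l.l.l.l.l.l.l.l.l.l.l.l.l.l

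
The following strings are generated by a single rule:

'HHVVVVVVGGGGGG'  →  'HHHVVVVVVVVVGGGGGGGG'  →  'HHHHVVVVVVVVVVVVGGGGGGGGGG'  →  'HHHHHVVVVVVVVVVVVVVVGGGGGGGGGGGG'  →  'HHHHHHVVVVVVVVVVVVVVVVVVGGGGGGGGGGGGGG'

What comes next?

HHHHHHHVVVVVVVVVVVVVVVVVVVVVGGGGGGGGGGGGGGGG

The n-th term is n H's then 3n V's then 2n+2 G's, where the shown terms are n = 2, 3, 4, 5, 6.
At n = 7 the blocks have lengths 7, 21, 16.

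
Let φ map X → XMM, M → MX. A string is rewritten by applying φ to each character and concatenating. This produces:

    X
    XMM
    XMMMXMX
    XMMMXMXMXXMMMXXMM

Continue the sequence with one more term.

Applying the rule to each of the 17 symbols of XMMMXMXMXXMMMXXMM gives the pieces XMM MX MX MX XMM MX XMM MX XMM XMM MX MX MX XMM XMM MX MX, which concatenate to the answer.

XMMMXMXMXXMMMXXMMMXXMMXMMMXMXMXXMMXMMMXMX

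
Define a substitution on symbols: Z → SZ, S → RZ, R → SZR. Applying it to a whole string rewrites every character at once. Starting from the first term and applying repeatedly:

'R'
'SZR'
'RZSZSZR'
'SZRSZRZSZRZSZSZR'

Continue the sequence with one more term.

Rewriting the 16 symbols of SZRSZRZSZRZSZSZR one by one yields RZ SZ SZR RZ SZ SZR SZ RZ SZ SZR SZ RZ SZ RZ SZ SZR; concatenated:

RZSZSZRRZSZSZRSZRZSZSZRSZRZSZRZSZSZR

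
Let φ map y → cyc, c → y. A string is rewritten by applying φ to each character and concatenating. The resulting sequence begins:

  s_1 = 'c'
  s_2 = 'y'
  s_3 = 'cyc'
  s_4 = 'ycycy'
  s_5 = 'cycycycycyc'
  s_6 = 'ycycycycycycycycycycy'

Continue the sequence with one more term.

cycycycycycycycycycycycycycycycycycycycycyc

Applying the rule to each of the 21 symbols of ycycycycycycycycycycy gives the pieces cyc y cyc y cyc y cyc y cyc y cyc y cyc y cyc y cyc y cyc y cyc, which concatenate to the answer.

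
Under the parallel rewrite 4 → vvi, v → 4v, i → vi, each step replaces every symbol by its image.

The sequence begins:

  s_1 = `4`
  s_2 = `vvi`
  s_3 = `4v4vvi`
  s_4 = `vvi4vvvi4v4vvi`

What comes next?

Replace each of the 14 characters of vvi4vvvi4v4vvi in place — 4v 4v vi vvi 4v 4v 4v vi vvi 4v vvi 4v 4v vi — and concatenate.

4v4vvivvi4v4v4vvivvi4vvvi4v4vvi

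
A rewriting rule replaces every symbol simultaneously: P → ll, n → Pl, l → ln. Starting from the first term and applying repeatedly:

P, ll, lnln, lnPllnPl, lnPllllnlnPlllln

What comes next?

Replace each of the 16 characters of lnPllllnlnPlllln in place — ln Pl ll ln ln ln ln Pl ln Pl ll ln ln ln ln Pl — and concatenate.

lnPllllnlnlnlnPllnPllllnlnlnlnPl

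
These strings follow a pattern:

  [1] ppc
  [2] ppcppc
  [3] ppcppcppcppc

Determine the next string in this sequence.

ppcppcppcppcppcppcppcppc

Every step duplicates the string.
One more doubling of ppcppcppcppc gives the answer.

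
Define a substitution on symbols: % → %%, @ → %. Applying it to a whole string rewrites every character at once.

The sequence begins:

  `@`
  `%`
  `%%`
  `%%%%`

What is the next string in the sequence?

%%%%%%%%

Expanding %%%%: %→%%, %→%%, %→%%, %→%%. Concatenated: %% %% %% %%.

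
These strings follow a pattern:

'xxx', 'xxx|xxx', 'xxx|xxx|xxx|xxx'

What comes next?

s(k+1) = s(k)·|·s(k) — each term doubles the last with '|' between the halves.
So the next term is two copies of xxx|xxx|xxx|xxx with '|' between the halves.

xxx|xxx|xxx|xxx|xxx|xxx|xxx|xxx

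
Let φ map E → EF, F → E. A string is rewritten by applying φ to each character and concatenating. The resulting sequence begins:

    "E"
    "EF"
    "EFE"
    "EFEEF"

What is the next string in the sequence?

Apply φ to EFEEF symbol by symbol: E→EF, F→E, E→EF, E→EF, F→E; joined: EF E EF EF E.

EFEEFEFE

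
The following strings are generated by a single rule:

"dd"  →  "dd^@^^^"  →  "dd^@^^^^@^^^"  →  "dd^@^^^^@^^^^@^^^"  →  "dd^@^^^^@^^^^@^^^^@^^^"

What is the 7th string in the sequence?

dd^@^^^^@^^^^@^^^^@^^^^@^^^^@^^^

Every step adds ^@^^^ to the end: s(k+1) = s(k)·^@^^^.
From dd^@^^^^@^^^^@^^^^@^^^, 2 further steps: dd^@^^^^@^^^^@^^^^@^^^ → dd^@^^^^@^^^^@^^^^@^^^^@^^^ → (answer).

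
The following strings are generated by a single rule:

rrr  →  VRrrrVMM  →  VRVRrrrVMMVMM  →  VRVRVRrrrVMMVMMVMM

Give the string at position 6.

VRVRVRVRVRrrrVMMVMMVMMVMMVMM

Each term wraps the previous one in VR on the left and VMM on the right.
From VRVRVRrrrVMMVMMVMM, 2 further steps: VRVRVRrrrVMMVMMVMM → VRVRVRVRrrrVMMVMMVMMVMM → (answer).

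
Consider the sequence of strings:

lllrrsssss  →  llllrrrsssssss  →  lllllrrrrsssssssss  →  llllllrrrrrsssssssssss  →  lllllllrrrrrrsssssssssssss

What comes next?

llllllllrrrrrrrsssssssssssssss

Reading off run lengths: l runs 3, 4, 5, 6, 7; r runs 2, 3, 4, 5, 6; s runs 5, 7, 9, 11, 13 — each is linear in n, where the shown terms are n = 2, 3, 4, 5, 6.
At n = 7 the blocks have lengths 8, 7, 15.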